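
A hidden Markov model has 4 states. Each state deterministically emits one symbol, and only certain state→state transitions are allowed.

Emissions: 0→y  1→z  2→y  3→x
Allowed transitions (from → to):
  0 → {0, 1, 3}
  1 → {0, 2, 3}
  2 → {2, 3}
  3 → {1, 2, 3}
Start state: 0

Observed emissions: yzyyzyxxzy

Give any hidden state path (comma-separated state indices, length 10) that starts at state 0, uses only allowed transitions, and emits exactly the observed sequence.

  [0] y  {0,2}  => 0  start
  [1] z  {1}  => 1  0->1 ok
  [2] y  {0,2}  => 0  1->0 ok
  [3] y  {0,2}  => 0  0->0 ok
  [4] z  {1}  => 1  0->1 ok
  [5] y  {0,2}  => 0  1->0 ok
  [6] x  {3}  => 3  0->3 ok
  [7] x  {3}  => 3  3->3 ok
  [8] z  {1}  => 1  3->1 ok
  [9] y  {0,2}  => 0  1->0 ok

0,1,0,0,1,0,3,3,1,0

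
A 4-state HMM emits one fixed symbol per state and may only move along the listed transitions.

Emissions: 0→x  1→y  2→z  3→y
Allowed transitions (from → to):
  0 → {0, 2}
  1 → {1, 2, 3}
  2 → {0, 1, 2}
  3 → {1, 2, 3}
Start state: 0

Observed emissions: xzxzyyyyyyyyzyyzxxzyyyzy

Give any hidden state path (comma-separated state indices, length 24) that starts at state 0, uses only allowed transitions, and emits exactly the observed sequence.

  pos 0: x in {0}, choose 0; start
  pos 1: z in {2}, choose 2; 0->2 ok
  pos 2: x in {0}, choose 0; 2->0 ok
  pos 3: z in {2}, choose 2; 0->2 ok
  pos 4: y in {1,3}, choose 1; 2->1 ok
  pos 5: y in {1,3}, choose 3; 1->3 ok
  pos 6: y in {1,3}, choose 1; 3->1 ok
  pos 7: y in {1,3}, choose 3; 1->3 ok
  pos 8: y in {1,3}, choose 3; 3->3 ok
  pos 9: y in {1,3}, choose 3; 3->3 ok
  pos 10: y in {1,3}, choose 3; 3->3 ok
  pos 11: y in {1,3}, choose 3; 3->3 ok
  pos 12: z in {2}, choose 2; 3->2 ok
  pos 13: y in {1,3}, choose 1; 2->1 ok
  pos 14: y in {1,3}, choose 3; 1->3 ok
  pos 15: z in {2}, choose 2; 3->2 ok
  pos 16: x in {0}, choose 0; 2->0 ok
  pos 17: x in {0}, choose 0; 0->0 ok
  pos 18: z in {2}, choose 2; 0->2 ok
  pos 19: y in {1,3}, choose 1; 2->1 ok
  pos 20: y in {1,3}, choose 1; 1->1 ok
  pos 21: y in {1,3}, choose 1; 1->1 ok
  pos 22: z in {2}, choose 2; 1->2 ok
  pos 23: y in {1,3}, choose 1; 2->1 ok

0,2,0,2,1,3,1,3,3,3,3,3,2,1,3,2,0,0,2,1,1,1,2,1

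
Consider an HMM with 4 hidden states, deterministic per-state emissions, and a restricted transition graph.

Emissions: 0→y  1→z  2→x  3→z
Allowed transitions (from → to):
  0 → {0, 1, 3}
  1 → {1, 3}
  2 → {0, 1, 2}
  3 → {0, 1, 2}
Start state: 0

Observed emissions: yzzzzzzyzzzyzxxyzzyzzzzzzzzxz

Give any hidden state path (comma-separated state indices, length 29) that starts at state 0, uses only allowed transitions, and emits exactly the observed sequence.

  [0] y  {0}  => 0  start
  [1] z  {1,3}  => 1  0->1 ok
  [2] z  {1,3}  => 3  1->3 ok
  [3] z  {1,3}  => 1  3->1 ok
  [4] z  {1,3}  => 1  1->1 ok
  [5] z  {1,3}  => 1  1->1 ok
  [6] z  {1,3}  => 3  1->3 ok
  [7] y  {0}  => 0  3->0 ok
  [8] z  {1,3}  => 1  0->1 ok
  [9] z  {1,3}  => 1  1->1 ok
  [10] z  {1,3}  => 3  1->3 ok
  [11] y  {0}  => 0  3->0 ok
  [12] z  {1,3}  => 3  0->3 ok
  [13] x  {2}  => 2  3->2 ok
  [14] x  {2}  => 2  2->2 ok
  [15] y  {0}  => 0  2->0 ok
  [16] z  {1,3}  => 1  0->1 ok
  [17] z  {1,3}  => 3  1->3 ok
  [18] y  {0}  => 0  3->0 ok
  [19] z  {1,3}  => 1  0->1 ok
  [20] z  {1,3}  => 3  1->3 ok
  [21] z  {1,3}  => 1  3->1 ok
  [22] z  {1,3}  => 1  1->1 ok
  [23] z  {1,3}  => 1  1->1 ok
  [24] z  {1,3}  => 3  1->3 ok
  [25] z  {1,3}  => 1  3->1 ok
  [26] z  {1,3}  => 3  1->3 ok
  [27] x  {2}  => 2  3->2 ok
  [28] z  {1,3}  => 1  2->1 ok

0,1,3,1,1,1,3,0,1,1,3,0,3,2,2,0,1,3,0,1,3,1,1,1,3,1,3,2,1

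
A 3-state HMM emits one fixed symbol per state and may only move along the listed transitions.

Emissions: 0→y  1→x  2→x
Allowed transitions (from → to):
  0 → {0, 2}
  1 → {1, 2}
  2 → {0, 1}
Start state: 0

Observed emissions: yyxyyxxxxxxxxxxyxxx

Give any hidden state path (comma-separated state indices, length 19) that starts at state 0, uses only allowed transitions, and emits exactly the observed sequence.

0,0,2,0,0,2,1,1,2,1,2,1,1,1,2,0,2,1,1

  pos 0: y in {0}, choose 0; start
  pos 1: y in {0}, choose 0; 0->0 ok
  pos 2: x in {1,2}, choose 2; 0->2 ok
  pos 3: y in {0}, choose 0; 2->0 ok
  pos 4: y in {0}, choose 0; 0->0 ok
  pos 5: x in {1,2}, choose 2; 0->2 ok
  pos 6: x in {1,2}, choose 1; 2->1 ok
  pos 7: x in {1,2}, choose 1; 1->1 ok
  pos 8: x in {1,2}, choose 2; 1->2 ok
  pos 9: x in {1,2}, choose 1; 2->1 ok
  pos 10: x in {1,2}, choose 2; 1->2 ok
  pos 11: x in {1,2}, choose 1; 2->1 ok
  pos 12: x in {1,2}, choose 1; 1->1 ok
  pos 13: x in {1,2}, choose 1; 1->1 ok
  pos 14: x in {1,2}, choose 2; 1->2 ok
  pos 15: y in {0}, choose 0; 2->0 ok
  pos 16: x in {1,2}, choose 2; 0->2 ok
  pos 17: x in {1,2}, choose 1; 2->1 ok
  pos 18: x in {1,2}, choose 1; 1->1 ok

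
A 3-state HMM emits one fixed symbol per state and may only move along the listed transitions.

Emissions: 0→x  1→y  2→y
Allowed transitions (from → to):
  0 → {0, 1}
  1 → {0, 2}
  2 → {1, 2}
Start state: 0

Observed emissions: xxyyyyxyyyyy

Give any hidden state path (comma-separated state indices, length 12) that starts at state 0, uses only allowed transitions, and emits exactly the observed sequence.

  pos 0: x in {0}, choose 0; start
  pos 1: x in {0}, choose 0; 0->0 ok
  pos 2: y in {1,2}, choose 1; 0->1 ok
  pos 3: y in {1,2}, choose 2; 1->2 ok
  pos 4: y in {1,2}, choose 2; 2->2 ok
  pos 5: y in {1,2}, choose 1; 2->1 ok
  pos 6: x in {0}, choose 0; 1->0 ok
  pos 7: y in {1,2}, choose 1; 0->1 ok
  pos 8: y in {1,2}, choose 2; 1->2 ok
  pos 9: y in {1,2}, choose 2; 2->2 ok
  pos 10: y in {1,2}, choose 2; 2->2 ok
  pos 11: y in {1,2}, choose 2; 2->2 ok

0,0,1,2,2,1,0,1,2,2,2,2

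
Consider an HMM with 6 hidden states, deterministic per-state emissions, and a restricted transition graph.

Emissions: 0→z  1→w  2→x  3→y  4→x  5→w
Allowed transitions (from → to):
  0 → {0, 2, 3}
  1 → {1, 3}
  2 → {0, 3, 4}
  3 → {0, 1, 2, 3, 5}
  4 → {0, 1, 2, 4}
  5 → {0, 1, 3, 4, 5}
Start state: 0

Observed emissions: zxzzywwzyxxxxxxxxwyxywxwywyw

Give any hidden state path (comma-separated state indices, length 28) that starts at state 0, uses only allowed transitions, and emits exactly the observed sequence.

0,2,0,0,3,5,5,0,3,2,4,4,2,4,2,4,4,1,3,2,3,5,4,1,3,1,3,5

  [0] z  {0}  => 0  start
  [1] x  {2,4}  => 2  0->2 ok
  [2] z  {0}  => 0  2->0 ok
  [3] z  {0}  => 0  0->0 ok
  [4] y  {3}  => 3  0->3 ok
  [5] w  {1,5}  => 5  3->5 ok
  [6] w  {1,5}  => 5  5->5 ok
  [7] z  {0}  => 0  5->0 ok
  [8] y  {3}  => 3  0->3 ok
  [9] x  {2,4}  => 2  3->2 ok
  [10] x  {2,4}  => 4  2->4 ok
  [11] x  {2,4}  => 4  4->4 ok
  [12] x  {2,4}  => 2  4->2 ok
  [13] x  {2,4}  => 4  2->4 ok
  [14] x  {2,4}  => 2  4->2 ok
  [15] x  {2,4}  => 4  2->4 ok
  [16] x  {2,4}  => 4  4->4 ok
  [17] w  {1,5}  => 1  4->1 ok
  [18] y  {3}  => 3  1->3 ok
  [19] x  {2,4}  => 2  3->2 ok
  [20] y  {3}  => 3  2->3 ok
  [21] w  {1,5}  => 5  3->5 ok
  [22] x  {2,4}  => 4  5->4 ok
  [23] w  {1,5}  => 1  4->1 ok
  [24] y  {3}  => 3  1->3 ok
  [25] w  {1,5}  => 1  3->1 ok
  [26] y  {3}  => 3  1->3 ok
  [27] w  {1,5}  => 5  3->5 ok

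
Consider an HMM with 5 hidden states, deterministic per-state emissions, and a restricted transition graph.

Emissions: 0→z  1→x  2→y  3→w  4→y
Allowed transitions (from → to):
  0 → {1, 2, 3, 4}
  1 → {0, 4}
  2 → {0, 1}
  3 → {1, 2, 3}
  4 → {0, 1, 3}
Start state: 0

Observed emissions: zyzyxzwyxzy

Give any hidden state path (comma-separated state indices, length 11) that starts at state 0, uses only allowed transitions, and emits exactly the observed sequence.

  [0] z  {0}  => 0  start
  [1] y  {2,4}  => 2  0->2 ok
  [2] z  {0}  => 0  2->0 ok
  [3] y  {2,4}  => 2  0->2 ok
  [4] x  {1}  => 1  2->1 ok
  [5] z  {0}  => 0  1->0 ok
  [6] w  {3}  => 3  0->3 ok
  [7] y  {2,4}  => 2  3->2 ok
  [8] x  {1}  => 1  2->1 ok
  [9] z  {0}  => 0  1->0 ok
  [10] y  {2,4}  => 2  0->2 ok

0,2,0,2,1,0,3,2,1,0,2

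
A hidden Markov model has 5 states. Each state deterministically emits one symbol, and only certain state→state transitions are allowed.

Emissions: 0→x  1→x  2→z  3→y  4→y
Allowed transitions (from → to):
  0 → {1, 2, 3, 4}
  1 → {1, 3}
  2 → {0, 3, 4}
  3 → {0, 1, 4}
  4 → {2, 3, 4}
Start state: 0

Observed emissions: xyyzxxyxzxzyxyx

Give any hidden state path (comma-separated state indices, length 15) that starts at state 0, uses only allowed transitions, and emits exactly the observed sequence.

  [0] x  {0,1}  => 0  start
  [1] y  {3,4}  => 3  0->3 ok
  [2] y  {3,4}  => 4  3->4 ok
  [3] z  {2}  => 2  4->2 ok
  [4] x  {0,1}  => 0  2->0 ok
  [5] x  {0,1}  => 1  0->1 ok
  [6] y  {3,4}  => 3  1->3 ok
  [7] x  {0,1}  => 0  3->0 ok
  [8] z  {2}  => 2  0->2 ok
  [9] x  {0,1}  => 0  2->0 ok
  [10] z  {2}  => 2  0->2 ok
  [11] y  {3,4}  => 3  2->3 ok
  [12] x  {0,1}  => 1  3->1 ok
  [13] y  {3,4}  => 3  1->3 ok
  [14] x  {0,1}  => 0  3->0 ok

0,3,4,2,0,1,3,0,2,0,2,3,1,3,0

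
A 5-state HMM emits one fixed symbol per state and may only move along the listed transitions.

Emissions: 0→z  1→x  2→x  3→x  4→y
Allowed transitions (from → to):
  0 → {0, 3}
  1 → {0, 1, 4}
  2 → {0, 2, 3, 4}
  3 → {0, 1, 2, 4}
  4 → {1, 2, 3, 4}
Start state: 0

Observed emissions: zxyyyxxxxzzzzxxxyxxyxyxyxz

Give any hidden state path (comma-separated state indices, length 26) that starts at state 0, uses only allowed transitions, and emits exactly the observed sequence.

  [0] z  {0}  => 0  start
  [1] x  {1,2,3}  => 3  0->3 ok
  [2] y  {4}  => 4  3->4 ok
  [3] y  {4}  => 4  4->4 ok
  [4] y  {4}  => 4  4->4 ok
  [5] x  {1,2,3}  => 2  4->2 ok
  [6] x  {1,2,3}  => 2  2->2 ok
  [7] x  {1,2,3}  => 3  2->3 ok
  [8] x  {1,2,3}  => 2  3->2 ok
  [9] z  {0}  => 0  2->0 ok
  [10] z  {0}  => 0  0->0 ok
  [11] z  {0}  => 0  0->0 ok
  [12] z  {0}  => 0  0->0 ok
  [13] x  {1,2,3}  => 3  0->3 ok
  [14] x  {1,2,3}  => 2  3->2 ok
  [15] x  {1,2,3}  => 2  2->2 ok
  [16] y  {4}  => 4  2->4 ok
  [17] x  {1,2,3}  => 3  4->3 ok
  [18] x  {1,2,3}  => 1  3->1 ok
  [19] y  {4}  => 4  1->4 ok
  [20] x  {1,2,3}  => 1  4->1 ok
  [21] y  {4}  => 4  1->4 ok
  [22] x  {1,2,3}  => 1  4->1 ok
  [23] y  {4}  => 4  1->4 ok
  [24] x  {1,2,3}  => 1  4->1 ok
  [25] z  {0}  => 0  1->0 ok

0,3,4,4,4,2,2,3,2,0,0,0,0,3,2,2,4,3,1,4,1,4,1,4,1,0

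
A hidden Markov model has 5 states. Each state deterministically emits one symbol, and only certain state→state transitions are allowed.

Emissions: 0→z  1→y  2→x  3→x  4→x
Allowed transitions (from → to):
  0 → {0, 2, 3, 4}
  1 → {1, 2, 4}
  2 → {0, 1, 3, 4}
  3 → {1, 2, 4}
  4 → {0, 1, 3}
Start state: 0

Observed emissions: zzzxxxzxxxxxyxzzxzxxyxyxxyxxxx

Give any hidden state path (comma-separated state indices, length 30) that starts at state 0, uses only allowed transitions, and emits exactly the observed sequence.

  0: obs=z cand={0} pick 0 [start]
  1: obs=z cand={0} pick 0 [0->0 ok]
  2: obs=z cand={0} pick 0 [0->0 ok]
  3: obs=x cand={2,3,4} pick 2 [0->2 ok]
  4: obs=x cand={2,3,4} pick 3 [2->3 ok]
  5: obs=x cand={2,3,4} pick 2 [3->2 ok]
  6: obs=z cand={0} pick 0 [2->0 ok]
  7: obs=x cand={2,3,4} pick 3 [0->3 ok]
  8: obs=x cand={2,3,4} pick 2 [3->2 ok]
  9: obs=x cand={2,3,4} pick 4 [2->4 ok]
  10: obs=x cand={2,3,4} pick 3 [4->3 ok]
  11: obs=x cand={2,3,4} pick 2 [3->2 ok]
  12: obs=y cand={1} pick 1 [2->1 ok]
  13: obs=x cand={2,3,4} pick 4 [1->4 ok]
  14: obs=z cand={0} pick 0 [4->0 ok]
  15: obs=z cand={0} pick 0 [0->0 ok]
  16: obs=x cand={2,3,4} pick 4 [0->4 ok]
  17: obs=z cand={0} pick 0 [4->0 ok]
  18: obs=x cand={2,3,4} pick 2 [0->2 ok]
  19: obs=x cand={2,3,4} pick 4 [2->4 ok]
  20: obs=y cand={1} pick 1 [4->1 ok]
  21: obs=x cand={2,3,4} pick 2 [1->2 ok]
  22: obs=y cand={1} pick 1 [2->1 ok]
  23: obs=x cand={2,3,4} pick 2 [1->2 ok]
  24: obs=x cand={2,3,4} pick 4 [2->4 ok]
  25: obs=y cand={1} pick 1 [4->1 ok]
  26: obs=x cand={2,3,4} pick 2 [1->2 ok]
  27: obs=x cand={2,3,4} pick 3 [2->3 ok]
  28: obs=x cand={2,3,4} pick 4 [3->4 ok]
  29: obs=x cand={2,3,4} pick 3 [4->3 ok]

0,0,0,2,3,2,0,3,2,4,3,2,1,4,0,0,4,0,2,4,1,2,1,2,4,1,2,3,4,3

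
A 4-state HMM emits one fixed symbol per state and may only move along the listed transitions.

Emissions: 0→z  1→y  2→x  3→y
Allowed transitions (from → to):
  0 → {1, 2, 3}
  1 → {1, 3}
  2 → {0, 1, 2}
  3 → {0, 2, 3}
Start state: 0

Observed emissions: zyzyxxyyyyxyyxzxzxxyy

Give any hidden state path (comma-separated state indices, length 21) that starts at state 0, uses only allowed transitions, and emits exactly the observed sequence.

  [0] z  {0}  => 0  start
  [1] y  {1,3}  => 3  0->3 ok
  [2] z  {0}  => 0  3->0 ok
  [3] y  {1,3}  => 3  0->3 ok
  [4] x  {2}  => 2  3->2 ok
  [5] x  {2}  => 2  2->2 ok
  [6] y  {1,3}  => 1  2->1 ok
  [7] y  {1,3}  => 1  1->1 ok
  [8] y  {1,3}  => 1  1->1 ok
  [9] y  {1,3}  => 3  1->3 ok
  [10] x  {2}  => 2  3->2 ok
  [11] y  {1,3}  => 1  2->1 ok
  [12] y  {1,3}  => 3  1->3 ok
  [13] x  {2}  => 2  3->2 ok
  [14] z  {0}  => 0  2->0 ok
  [15] x  {2}  => 2  0->2 ok
  [16] z  {0}  => 0  2->0 ok
  [17] x  {2}  => 2  0->2 ok
  [18] x  {2}  => 2  2->2 ok
  [19] y  {1,3}  => 1  2->1 ok
  [20] y  {1,3}  => 1  1->1 ok

0,3,0,3,2,2,1,1,1,3,2,1,3,2,0,2,0,2,2,1,1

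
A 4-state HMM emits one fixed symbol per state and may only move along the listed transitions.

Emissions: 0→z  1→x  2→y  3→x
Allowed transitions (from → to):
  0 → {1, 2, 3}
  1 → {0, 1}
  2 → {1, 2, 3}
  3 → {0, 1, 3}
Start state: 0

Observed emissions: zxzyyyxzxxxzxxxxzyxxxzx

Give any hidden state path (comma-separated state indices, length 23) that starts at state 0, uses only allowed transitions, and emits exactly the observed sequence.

  0: obs=z cand={0} pick 0 [start]
  1: obs=x cand={1,3} pick 1 [0->1 ok]
  2: obs=z cand={0} pick 0 [1->0 ok]
  3: obs=y cand={2} pick 2 [0->2 ok]
  4: obs=y cand={2} pick 2 [2->2 ok]
  5: obs=y cand={2} pick 2 [2->2 ok]
  6: obs=x cand={1,3} pick 3 [2->3 ok]
  7: obs=z cand={0} pick 0 [3->0 ok]
  8: obs=x cand={1,3} pick 3 [0->3 ok]
  9: obs=x cand={1,3} pick 3 [3->3 ok]
  10: obs=x cand={1,3} pick 3 [3->3 ok]
  11: obs=z cand={0} pick 0 [3->0 ok]
  12: obs=x cand={1,3} pick 3 [0->3 ok]
  13: obs=x cand={1,3} pick 3 [3->3 ok]
  14: obs=x cand={1,3} pick 1 [3->1 ok]
  15: obs=x cand={1,3} pick 1 [1->1 ok]
  16: obs=z cand={0} pick 0 [1->0 ok]
  17: obs=y cand={2} pick 2 [0->2 ok]
  18: obs=x cand={1,3} pick 3 [2->3 ok]
  19: obs=x cand={1,3} pick 3 [3->3 ok]
  20: obs=x cand={1,3} pick 1 [3->1 ok]
  21: obs=z cand={0} pick 0 [1->0 ok]
  22: obs=x cand={1,3} pick 3 [0->3 ok]

0,1,0,2,2,2,3,0,3,3,3,0,3,3,1,1,0,2,3,3,1,0,3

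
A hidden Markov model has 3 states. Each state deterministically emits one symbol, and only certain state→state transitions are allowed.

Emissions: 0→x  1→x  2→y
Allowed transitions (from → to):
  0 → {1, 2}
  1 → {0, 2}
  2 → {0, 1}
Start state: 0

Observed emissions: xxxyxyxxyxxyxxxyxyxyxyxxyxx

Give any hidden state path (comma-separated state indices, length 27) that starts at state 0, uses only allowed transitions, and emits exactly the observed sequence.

0,1,0,2,0,2,0,1,2,0,1,2,1,0,1,2,1,2,1,2,0,2,1,0,2,0,1

  [0] x  {0,1}  => 0  start
  [1] x  {0,1}  => 1  0->1 ok
  [2] x  {0,1}  => 0  1->0 ok
  [3] y  {2}  => 2  0->2 ok
  [4] x  {0,1}  => 0  2->0 ok
  [5] y  {2}  => 2  0->2 ok
  [6] x  {0,1}  => 0  2->0 ok
  [7] x  {0,1}  => 1  0->1 ok
  [8] y  {2}  => 2  1->2 ok
  [9] x  {0,1}  => 0  2->0 ok
  [10] x  {0,1}  => 1  0->1 ok
  [11] y  {2}  => 2  1->2 ok
  [12] x  {0,1}  => 1  2->1 ok
  [13] x  {0,1}  => 0  1->0 ok
  [14] x  {0,1}  => 1  0->1 ok
  [15] y  {2}  => 2  1->2 ok
  [16] x  {0,1}  => 1  2->1 ok
  [17] y  {2}  => 2  1->2 ok
  [18] x  {0,1}  => 1  2->1 ok
  [19] y  {2}  => 2  1->2 ok
  [20] x  {0,1}  => 0  2->0 ok
  [21] y  {2}  => 2  0->2 ok
  [22] x  {0,1}  => 1  2->1 ok
  [23] x  {0,1}  => 0  1->0 ok
  [24] y  {2}  => 2  0->2 ok
  [25] x  {0,1}  => 0  2->0 ok
  [26] x  {0,1}  => 1  0->1 ok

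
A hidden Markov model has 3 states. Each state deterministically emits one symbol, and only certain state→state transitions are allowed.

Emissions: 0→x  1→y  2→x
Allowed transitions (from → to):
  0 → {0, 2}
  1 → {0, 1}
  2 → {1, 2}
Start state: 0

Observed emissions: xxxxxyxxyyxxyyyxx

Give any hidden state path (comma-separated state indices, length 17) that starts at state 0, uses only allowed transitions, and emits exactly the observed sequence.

0,0,2,2,2,1,0,2,1,1,0,2,1,1,1,0,0

  t0 'x' -> {0,2}, take 0 (start)
  t1 'x' -> {0,2}, take 0 (0->0 ok)
  t2 'x' -> {0,2}, take 2 (0->2 ok)
  t3 'x' -> {0,2}, take 2 (2->2 ok)
  t4 'x' -> {0,2}, take 2 (2->2 ok)
  t5 'y' -> {1}, take 1 (2->1 ok)
  t6 'x' -> {0,2}, take 0 (1->0 ok)
  t7 'x' -> {0,2}, take 2 (0->2 ok)
  t8 'y' -> {1}, take 1 (2->1 ok)
  t9 'y' -> {1}, take 1 (1->1 ok)
  t10 'x' -> {0,2}, take 0 (1->0 ok)
  t11 'x' -> {0,2}, take 2 (0->2 ok)
  t12 'y' -> {1}, take 1 (2->1 ok)
  t13 'y' -> {1}, take 1 (1->1 ok)
  t14 'y' -> {1}, take 1 (1->1 ok)
  t15 'x' -> {0,2}, take 0 (1->0 ok)
  t16 'x' -> {0,2}, take 0 (0->0 ok)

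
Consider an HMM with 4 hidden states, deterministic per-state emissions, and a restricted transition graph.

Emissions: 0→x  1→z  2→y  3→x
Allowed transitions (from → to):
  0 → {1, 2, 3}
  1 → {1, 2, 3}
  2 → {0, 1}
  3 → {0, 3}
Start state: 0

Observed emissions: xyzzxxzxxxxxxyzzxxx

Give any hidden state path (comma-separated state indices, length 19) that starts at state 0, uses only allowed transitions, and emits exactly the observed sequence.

0,2,1,1,3,0,1,3,0,3,3,3,0,2,1,1,3,0,3

  0: obs=x cand={0,3} pick 0 [start]
  1: obs=y cand={2} pick 2 [0->2 ok]
  2: obs=z cand={1} pick 1 [2->1 ok]
  3: obs=z cand={1} pick 1 [1->1 ok]
  4: obs=x cand={0,3} pick 3 [1->3 ok]
  5: obs=x cand={0,3} pick 0 [3->0 ok]
  6: obs=z cand={1} pick 1 [0->1 ok]
  7: obs=x cand={0,3} pick 3 [1->3 ok]
  8: obs=x cand={0,3} pick 0 [3->0 ok]
  9: obs=x cand={0,3} pick 3 [0->3 ok]
  10: obs=x cand={0,3} pick 3 [3->3 ok]
  11: obs=x cand={0,3} pick 3 [3->3 ok]
  12: obs=x cand={0,3} pick 0 [3->0 ok]
  13: obs=y cand={2} pick 2 [0->2 ok]
  14: obs=z cand={1} pick 1 [2->1 ok]
  15: obs=z cand={1} pick 1 [1->1 ok]
  16: obs=x cand={0,3} pick 3 [1->3 ok]
  17: obs=x cand={0,3} pick 0 [3->0 ok]
  18: obs=x cand={0,3} pick 3 [0->3 ok]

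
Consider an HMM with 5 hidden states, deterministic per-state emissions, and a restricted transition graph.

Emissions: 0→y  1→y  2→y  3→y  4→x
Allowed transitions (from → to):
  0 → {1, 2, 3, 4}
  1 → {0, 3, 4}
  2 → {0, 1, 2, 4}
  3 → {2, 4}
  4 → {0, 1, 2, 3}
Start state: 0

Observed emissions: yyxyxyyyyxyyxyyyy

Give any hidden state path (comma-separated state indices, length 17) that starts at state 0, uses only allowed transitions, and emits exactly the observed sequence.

0,3,4,0,4,2,0,2,1,4,0,3,4,3,2,0,2

  t0 'y' -> {0,1,2,3}, take 0 (start)
  t1 'y' -> {0,1,2,3}, take 3 (0->3 ok)
  t2 'x' -> {4}, take 4 (3->4 ok)
  t3 'y' -> {0,1,2,3}, take 0 (4->0 ok)
  t4 'x' -> {4}, take 4 (0->4 ok)
  t5 'y' -> {0,1,2,3}, take 2 (4->2 ok)
  t6 'y' -> {0,1,2,3}, take 0 (2->0 ok)
  t7 'y' -> {0,1,2,3}, take 2 (0->2 ok)
  t8 'y' -> {0,1,2,3}, take 1 (2->1 ok)
  t9 'x' -> {4}, take 4 (1->4 ok)
  t10 'y' -> {0,1,2,3}, take 0 (4->0 ok)
  t11 'y' -> {0,1,2,3}, take 3 (0->3 ok)
  t12 'x' -> {4}, take 4 (3->4 ok)
  t13 'y' -> {0,1,2,3}, take 3 (4->3 ok)
  t14 'y' -> {0,1,2,3}, take 2 (3->2 ok)
  t15 'y' -> {0,1,2,3}, take 0 (2->0 ok)
  t16 'y' -> {0,1,2,3}, take 2 (0->2 ok)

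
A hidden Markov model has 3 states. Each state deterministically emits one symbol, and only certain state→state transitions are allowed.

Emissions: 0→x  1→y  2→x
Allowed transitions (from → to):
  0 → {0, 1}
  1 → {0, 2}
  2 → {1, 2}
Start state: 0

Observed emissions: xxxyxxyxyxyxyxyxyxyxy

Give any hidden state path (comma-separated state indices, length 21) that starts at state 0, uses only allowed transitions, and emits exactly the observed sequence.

0,0,0,1,0,0,1,2,1,2,1,0,1,0,1,2,1,0,1,0,1

  [0] x  {0,2}  => 0  start
  [1] x  {0,2}  => 0  0->0 ok
  [2] x  {0,2}  => 0  0->0 ok
  [3] y  {1}  => 1  0->1 ok
  [4] x  {0,2}  => 0  1->0 ok
  [5] x  {0,2}  => 0  0->0 ok
  [6] y  {1}  => 1  0->1 ok
  [7] x  {0,2}  => 2  1->2 ok
  [8] y  {1}  => 1  2->1 ok
  [9] x  {0,2}  => 2  1->2 ok
  [10] y  {1}  => 1  2->1 ok
  [11] x  {0,2}  => 0  1->0 ok
  [12] y  {1}  => 1  0->1 ok
  [13] x  {0,2}  => 0  1->0 ok
  [14] y  {1}  => 1  0->1 ok
  [15] x  {0,2}  => 2  1->2 ok
  [16] y  {1}  => 1  2->1 ok
  [17] x  {0,2}  => 0  1->0 ok
  [18] y  {1}  => 1  0->1 ok
  [19] x  {0,2}  => 0  1->0 ok
  [20] y  {1}  => 1  0->1 ok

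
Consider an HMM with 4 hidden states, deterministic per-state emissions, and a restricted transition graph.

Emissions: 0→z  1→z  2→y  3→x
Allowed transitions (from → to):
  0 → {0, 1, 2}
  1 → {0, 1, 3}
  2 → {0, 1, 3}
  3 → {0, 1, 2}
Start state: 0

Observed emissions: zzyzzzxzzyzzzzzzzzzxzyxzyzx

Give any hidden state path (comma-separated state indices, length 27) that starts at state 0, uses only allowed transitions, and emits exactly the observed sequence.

0,0,2,1,1,1,3,0,0,2,1,1,0,1,1,1,1,0,1,3,0,2,3,0,2,1,3

  t0 'z' -> {0,1}, take 0 (start)
  t1 'z' -> {0,1}, take 0 (0->0 ok)
  t2 'y' -> {2}, take 2 (0->2 ok)
  t3 'z' -> {0,1}, take 1 (2->1 ok)
  t4 'z' -> {0,1}, take 1 (1->1 ok)
  t5 'z' -> {0,1}, take 1 (1->1 ok)
  t6 'x' -> {3}, take 3 (1->3 ok)
  t7 'z' -> {0,1}, take 0 (3->0 ok)
  t8 'z' -> {0,1}, take 0 (0->0 ok)
  t9 'y' -> {2}, take 2 (0->2 ok)
  t10 'z' -> {0,1}, take 1 (2->1 ok)
  t11 'z' -> {0,1}, take 1 (1->1 ok)
  t12 'z' -> {0,1}, take 0 (1->0 ok)
  t13 'z' -> {0,1}, take 1 (0->1 ok)
  t14 'z' -> {0,1}, take 1 (1->1 ok)
  t15 'z' -> {0,1}, take 1 (1->1 ok)
  t16 'z' -> {0,1}, take 1 (1->1 ok)
  t17 'z' -> {0,1}, take 0 (1->0 ok)
  t18 'z' -> {0,1}, take 1 (0->1 ok)
  t19 'x' -> {3}, take 3 (1->3 ok)
  t20 'z' -> {0,1}, take 0 (3->0 ok)
  t21 'y' -> {2}, take 2 (0->2 ok)
  t22 'x' -> {3}, take 3 (2->3 ok)
  t23 'z' -> {0,1}, take 0 (3->0 ok)
  t24 'y' -> {2}, take 2 (0->2 ok)
  t25 'z' -> {0,1}, take 1 (2->1 ok)
  t26 'x' -> {3}, take 3 (1->3 ok)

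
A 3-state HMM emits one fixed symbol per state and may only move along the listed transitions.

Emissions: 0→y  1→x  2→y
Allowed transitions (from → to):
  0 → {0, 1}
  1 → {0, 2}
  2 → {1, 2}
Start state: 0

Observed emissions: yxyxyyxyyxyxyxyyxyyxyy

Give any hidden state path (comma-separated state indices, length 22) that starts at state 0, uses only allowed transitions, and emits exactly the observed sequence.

  t0 'y' -> {0,2}, take 0 (start)
  t1 'x' -> {1}, take 1 (0->1 ok)
  t2 'y' -> {0,2}, take 2 (1->2 ok)
  t3 'x' -> {1}, take 1 (2->1 ok)
  t4 'y' -> {0,2}, take 2 (1->2 ok)
  t5 'y' -> {0,2}, take 2 (2->2 ok)
  t6 'x' -> {1}, take 1 (2->1 ok)
  t7 'y' -> {0,2}, take 0 (1->0 ok)
  t8 'y' -> {0,2}, take 0 (0->0 ok)
  t9 'x' -> {1}, take 1 (0->1 ok)
  t10 'y' -> {0,2}, take 0 (1->0 ok)
  t11 'x' -> {1}, take 1 (0->1 ok)
  t12 'y' -> {0,2}, take 2 (1->2 ok)
  t13 'x' -> {1}, take 1 (2->1 ok)
  t14 'y' -> {0,2}, take 0 (1->0 ok)
  t15 'y' -> {0,2}, take 0 (0->0 ok)
  t16 'x' -> {1}, take 1 (0->1 ok)
  t17 'y' -> {0,2}, take 2 (1->2 ok)
  t18 'y' -> {0,2}, take 2 (2->2 ok)
  t19 'x' -> {1}, take 1 (2->1 ok)
  t20 'y' -> {0,2}, take 0 (1->0 ok)
  t21 'y' -> {0,2}, take 0 (0->0 ok)

0,1,2,1,2,2,1,0,0,1,0,1,2,1,0,0,1,2,2,1,0,0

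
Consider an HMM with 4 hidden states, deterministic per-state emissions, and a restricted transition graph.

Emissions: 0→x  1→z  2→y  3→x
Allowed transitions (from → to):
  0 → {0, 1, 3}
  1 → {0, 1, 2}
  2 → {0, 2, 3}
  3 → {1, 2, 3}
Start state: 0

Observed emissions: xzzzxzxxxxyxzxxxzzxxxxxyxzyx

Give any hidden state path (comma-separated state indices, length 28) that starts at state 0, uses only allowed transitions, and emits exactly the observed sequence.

  [0] x  {0,3}  => 0  start
  [1] z  {1}  => 1  0->1 ok
  [2] z  {1}  => 1  1->1 ok
  [3] z  {1}  => 1  1->1 ok
  [4] x  {0,3}  => 0  1->0 ok
  [5] z  {1}  => 1  0->1 ok
  [6] x  {0,3}  => 0  1->0 ok
  [7] x  {0,3}  => 0  0->0 ok
  [8] x  {0,3}  => 3  0->3 ok
  [9] x  {0,3}  => 3  3->3 ok
  [10] y  {2}  => 2  3->2 ok
  [11] x  {0,3}  => 3  2->3 ok
  [12] z  {1}  => 1  3->1 ok
  [13] x  {0,3}  => 0  1->0 ok
  [14] x  {0,3}  => 3  0->3 ok
  [15] x  {0,3}  => 3  3->3 ok
  [16] z  {1}  => 1  3->1 ok
  [17] z  {1}  => 1  1->1 ok
  [18] x  {0,3}  => 0  1->0 ok
  [19] x  {0,3}  => 0  0->0 ok
  [20] x  {0,3}  => 0  0->0 ok
  [21] x  {0,3}  => 0  0->0 ok
  [22] x  {0,3}  => 3  0->3 ok
  [23] y  {2}  => 2  3->2 ok
  [24] x  {0,3}  => 0  2->0 ok
  [25] z  {1}  => 1  0->1 ok
  [26] y  {2}  => 2  1->2 ok
  [27] x  {0,3}  => 0  2->0 ok

0,1,1,1,0,1,0,0,3,3,2,3,1,0,3,3,1,1,0,0,0,0,3,2,0,1,2,0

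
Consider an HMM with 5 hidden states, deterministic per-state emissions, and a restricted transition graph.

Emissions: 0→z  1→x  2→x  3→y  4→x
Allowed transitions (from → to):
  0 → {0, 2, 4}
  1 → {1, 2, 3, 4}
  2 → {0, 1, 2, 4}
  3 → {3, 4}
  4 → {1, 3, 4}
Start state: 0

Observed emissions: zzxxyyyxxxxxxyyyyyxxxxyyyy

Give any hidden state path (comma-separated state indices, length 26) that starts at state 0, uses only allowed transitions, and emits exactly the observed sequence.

  t0 'z' -> {0}, take 0 (start)
  t1 'z' -> {0}, take 0 (0->0 ok)
  t2 'x' -> {1,2,4}, take 2 (0->2 ok)
  t3 'x' -> {1,2,4}, take 4 (2->4 ok)
  t4 'y' -> {3}, take 3 (4->3 ok)
  t5 'y' -> {3}, take 3 (3->3 ok)
  t6 'y' -> {3}, take 3 (3->3 ok)
  t7 'x' -> {1,2,4}, take 4 (3->4 ok)
  t8 'x' -> {1,2,4}, take 4 (4->4 ok)
  t9 'x' -> {1,2,4}, take 1 (4->1 ok)
  t10 'x' -> {1,2,4}, take 2 (1->2 ok)
  t11 'x' -> {1,2,4}, take 2 (2->2 ok)
  t12 'x' -> {1,2,4}, take 4 (2->4 ok)
  t13 'y' -> {3}, take 3 (4->3 ok)
  t14 'y' -> {3}, take 3 (3->3 ok)
  t15 'y' -> {3}, take 3 (3->3 ok)
  t16 'y' -> {3}, take 3 (3->3 ok)
  t17 'y' -> {3}, take 3 (3->3 ok)
  t18 'x' -> {1,2,4}, take 4 (3->4 ok)
  t19 'x' -> {1,2,4}, take 4 (4->4 ok)
  t20 'x' -> {1,2,4}, take 1 (4->1 ok)
  t21 'x' -> {1,2,4}, take 1 (1->1 ok)
  t22 'y' -> {3}, take 3 (1->3 ok)
  t23 'y' -> {3}, take 3 (3->3 ok)
  t24 'y' -> {3}, take 3 (3->3 ok)
  t25 'y' -> {3}, take 3 (3->3 ok)

0,0,2,4,3,3,3,4,4,1,2,2,4,3,3,3,3,3,4,4,1,1,3,3,3,3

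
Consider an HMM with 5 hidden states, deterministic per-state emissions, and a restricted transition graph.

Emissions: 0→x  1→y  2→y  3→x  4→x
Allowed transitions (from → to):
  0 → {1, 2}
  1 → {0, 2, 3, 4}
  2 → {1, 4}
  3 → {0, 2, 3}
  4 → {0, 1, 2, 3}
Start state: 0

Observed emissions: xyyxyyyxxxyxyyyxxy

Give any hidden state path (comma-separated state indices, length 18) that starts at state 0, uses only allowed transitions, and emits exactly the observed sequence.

  t0 'x' -> {0,3,4}, take 0 (start)
  t1 'y' -> {1,2}, take 2 (0->2 ok)
  t2 'y' -> {1,2}, take 1 (2->1 ok)
  t3 'x' -> {0,3,4}, take 0 (1->0 ok)
  t4 'y' -> {1,2}, take 2 (0->2 ok)
  t5 'y' -> {1,2}, take 1 (2->1 ok)
  t6 'y' -> {1,2}, take 2 (1->2 ok)
  t7 'x' -> {0,3,4}, take 4 (2->4 ok)
  t8 'x' -> {0,3,4}, take 3 (4->3 ok)
  t9 'x' -> {0,3,4}, take 0 (3->0 ok)
  t10 'y' -> {1,2}, take 1 (0->1 ok)
  t11 'x' -> {0,3,4}, take 0 (1->0 ok)
  t12 'y' -> {1,2}, take 1 (0->1 ok)
  t13 'y' -> {1,2}, take 2 (1->2 ok)
  t14 'y' -> {1,2}, take 1 (2->1 ok)
  t15 'x' -> {0,3,4}, take 4 (1->4 ok)
  t16 'x' -> {0,3,4}, take 0 (4->0 ok)
  t17 'y' -> {1,2}, take 1 (0->1 ok)

0,2,1,0,2,1,2,4,3,0,1,0,1,2,1,4,0,1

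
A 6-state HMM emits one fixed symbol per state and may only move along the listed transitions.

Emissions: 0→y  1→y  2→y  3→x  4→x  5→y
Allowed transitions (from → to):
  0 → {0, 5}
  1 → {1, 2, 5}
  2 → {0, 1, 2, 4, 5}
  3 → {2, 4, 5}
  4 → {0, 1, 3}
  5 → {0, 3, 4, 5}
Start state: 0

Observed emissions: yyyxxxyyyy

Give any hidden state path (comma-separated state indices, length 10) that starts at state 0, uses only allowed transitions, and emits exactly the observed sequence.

0,0,5,4,3,4,1,5,5,5

  t0 'y' -> {0,1,2,5}, take 0 (start)
  t1 'y' -> {0,1,2,5}, take 0 (0->0 ok)
  t2 'y' -> {0,1,2,5}, take 5 (0->5 ok)
  t3 'x' -> {3,4}, take 4 (5->4 ok)
  t4 'x' -> {3,4}, take 3 (4->3 ok)
  t5 'x' -> {3,4}, take 4 (3->4 ok)
  t6 'y' -> {0,1,2,5}, take 1 (4->1 ok)
  t7 'y' -> {0,1,2,5}, take 5 (1->5 ok)
  t8 'y' -> {0,1,2,5}, take 5 (5->5 ok)
  t9 'y' -> {0,1,2,5}, take 5 (5->5 ok)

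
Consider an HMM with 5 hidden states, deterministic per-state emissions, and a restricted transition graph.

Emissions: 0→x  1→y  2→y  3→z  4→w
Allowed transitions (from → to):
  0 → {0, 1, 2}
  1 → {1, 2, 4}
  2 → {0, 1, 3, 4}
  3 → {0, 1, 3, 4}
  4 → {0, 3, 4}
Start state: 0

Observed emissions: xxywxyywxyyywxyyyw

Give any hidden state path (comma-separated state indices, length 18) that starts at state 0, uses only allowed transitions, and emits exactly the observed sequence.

0,0,2,4,0,1,1,4,0,2,1,1,4,0,1,2,1,4

  [0] x  {0}  => 0  start
  [1] x  {0}  => 0  0->0 ok
  [2] y  {1,2}  => 2  0->2 ok
  [3] w  {4}  => 4  2->4 ok
  [4] x  {0}  => 0  4->0 ok
  [5] y  {1,2}  => 1  0->1 ok
  [6] y  {1,2}  => 1  1->1 ok
  [7] w  {4}  => 4  1->4 ok
  [8] x  {0}  => 0  4->0 ok
  [9] y  {1,2}  => 2  0->2 ok
  [10] y  {1,2}  => 1  2->1 ok
  [11] y  {1,2}  => 1  1->1 ok
  [12] w  {4}  => 4  1->4 ok
  [13] x  {0}  => 0  4->0 ok
  [14] y  {1,2}  => 1  0->1 ok
  [15] y  {1,2}  => 2  1->2 ok
  [16] y  {1,2}  => 1  2->1 ok
  [17] w  {4}  => 4  1->4 ok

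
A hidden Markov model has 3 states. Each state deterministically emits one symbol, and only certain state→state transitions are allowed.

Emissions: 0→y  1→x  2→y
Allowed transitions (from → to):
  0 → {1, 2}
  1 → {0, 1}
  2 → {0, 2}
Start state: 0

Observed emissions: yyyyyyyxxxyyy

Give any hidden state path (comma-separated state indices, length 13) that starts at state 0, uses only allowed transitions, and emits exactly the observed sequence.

0,2,2,0,2,2,0,1,1,1,0,2,0

  t0 'y' -> {0,2}, take 0 (start)
  t1 'y' -> {0,2}, take 2 (0->2 ok)
  t2 'y' -> {0,2}, take 2 (2->2 ok)
  t3 'y' -> {0,2}, take 0 (2->0 ok)
  t4 'y' -> {0,2}, take 2 (0->2 ok)
  t5 'y' -> {0,2}, take 2 (2->2 ok)
  t6 'y' -> {0,2}, take 0 (2->0 ok)
  t7 'x' -> {1}, take 1 (0->1 ok)
  t8 'x' -> {1}, take 1 (1->1 ok)
  t9 'x' -> {1}, take 1 (1->1 ok)
  t10 'y' -> {0,2}, take 0 (1->0 ok)
  t11 'y' -> {0,2}, take 2 (0->2 ok)
  t12 'y' -> {0,2}, take 0 (2->0 ok)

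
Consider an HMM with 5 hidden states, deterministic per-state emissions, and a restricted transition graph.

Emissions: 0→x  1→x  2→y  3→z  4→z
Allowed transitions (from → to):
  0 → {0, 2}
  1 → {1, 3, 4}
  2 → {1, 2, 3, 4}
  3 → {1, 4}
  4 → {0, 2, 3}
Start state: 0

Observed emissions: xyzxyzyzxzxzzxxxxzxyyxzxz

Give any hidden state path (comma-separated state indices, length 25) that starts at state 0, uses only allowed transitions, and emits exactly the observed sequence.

  [0] x  {0,1}  => 0  start
  [1] y  {2}  => 2  0->2 ok
  [2] z  {3,4}  => 4  2->4 ok
  [3] x  {0,1}  => 0  4->0 ok
  [4] y  {2}  => 2  0->2 ok
  [5] z  {3,4}  => 4  2->4 ok
  [6] y  {2}  => 2  4->2 ok
  [7] z  {3,4}  => 3  2->3 ok
  [8] x  {0,1}  => 1  3->1 ok
  [9] z  {3,4}  => 3  1->3 ok
  [10] x  {0,1}  => 1  3->1 ok
  [11] z  {3,4}  => 4  1->4 ok
  [12] z  {3,4}  => 3  4->3 ok
  [13] x  {0,1}  => 1  3->1 ok
  [14] x  {0,1}  => 1  1->1 ok
  [15] x  {0,1}  => 1  1->1 ok
  [16] x  {0,1}  => 1  1->1 ok
  [17] z  {3,4}  => 4  1->4 ok
  [18] x  {0,1}  => 0  4->0 ok
  [19] y  {2}  => 2  0->2 ok
  [20] y  {2}  => 2  2->2 ok
  [21] x  {0,1}  => 1  2->1 ok
  [22] z  {3,4}  => 3  1->3 ok
  [23] x  {0,1}  => 1  3->1 ok
  [24] z  {3,4}  => 3  1->3 ok

0,2,4,0,2,4,2,3,1,3,1,4,3,1,1,1,1,4,0,2,2,1,3,1,3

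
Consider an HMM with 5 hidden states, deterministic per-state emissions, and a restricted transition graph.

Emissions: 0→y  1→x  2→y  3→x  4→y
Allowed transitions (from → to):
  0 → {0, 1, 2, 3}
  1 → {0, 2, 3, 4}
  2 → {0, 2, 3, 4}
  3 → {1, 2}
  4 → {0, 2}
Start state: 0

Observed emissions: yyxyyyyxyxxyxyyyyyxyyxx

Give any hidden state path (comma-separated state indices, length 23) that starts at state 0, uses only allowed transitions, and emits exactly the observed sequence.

0,0,1,4,2,4,0,1,2,3,1,2,3,2,4,2,2,0,1,4,0,3,1

  t0 'y' -> {0,2,4}, take 0 (start)
  t1 'y' -> {0,2,4}, take 0 (0->0 ok)
  t2 'x' -> {1,3}, take 1 (0->1 ok)
  t3 'y' -> {0,2,4}, take 4 (1->4 ok)
  t4 'y' -> {0,2,4}, take 2 (4->2 ok)
  t5 'y' -> {0,2,4}, take 4 (2->4 ok)
  t6 'y' -> {0,2,4}, take 0 (4->0 ok)
  t7 'x' -> {1,3}, take 1 (0->1 ok)
  t8 'y' -> {0,2,4}, take 2 (1->2 ok)
  t9 'x' -> {1,3}, take 3 (2->3 ok)
  t10 'x' -> {1,3}, take 1 (3->1 ok)
  t11 'y' -> {0,2,4}, take 2 (1->2 ok)
  t12 'x' -> {1,3}, take 3 (2->3 ok)
  t13 'y' -> {0,2,4}, take 2 (3->2 ok)
  t14 'y' -> {0,2,4}, take 4 (2->4 ok)
  t15 'y' -> {0,2,4}, take 2 (4->2 ok)
  t16 'y' -> {0,2,4}, take 2 (2->2 ok)
  t17 'y' -> {0,2,4}, take 0 (2->0 ok)
  t18 'x' -> {1,3}, take 1 (0->1 ok)
  t19 'y' -> {0,2,4}, take 4 (1->4 ok)
  t20 'y' -> {0,2,4}, take 0 (4->0 ok)
  t21 'x' -> {1,3}, take 3 (0->3 ok)
  t22 'x' -> {1,3}, take 1 (3->1 ok)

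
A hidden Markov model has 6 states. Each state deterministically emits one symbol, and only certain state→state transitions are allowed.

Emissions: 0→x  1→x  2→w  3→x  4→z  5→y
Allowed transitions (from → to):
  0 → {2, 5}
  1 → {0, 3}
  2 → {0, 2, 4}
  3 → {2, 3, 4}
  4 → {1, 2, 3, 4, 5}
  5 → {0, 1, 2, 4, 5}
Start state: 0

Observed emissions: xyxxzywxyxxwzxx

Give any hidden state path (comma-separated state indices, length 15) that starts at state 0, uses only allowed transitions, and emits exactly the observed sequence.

  t0 'x' -> {0,1,3}, take 0 (start)
  t1 'y' -> {5}, take 5 (0->5 ok)
  t2 'x' -> {0,1,3}, take 1 (5->1 ok)
  t3 'x' -> {0,1,3}, take 3 (1->3 ok)
  t4 'z' -> {4}, take 4 (3->4 ok)
  t5 'y' -> {5}, take 5 (4->5 ok)
  t6 'w' -> {2}, take 2 (5->2 ok)
  t7 'x' -> {0,1,3}, take 0 (2->0 ok)
  t8 'y' -> {5}, take 5 (0->5 ok)
  t9 'x' -> {0,1,3}, take 1 (5->1 ok)
  t10 'x' -> {0,1,3}, take 0 (1->0 ok)
  t11 'w' -> {2}, take 2 (0->2 ok)
  t12 'z' -> {4}, take 4 (2->4 ok)
  t13 'x' -> {0,1,3}, take 1 (4->1 ok)
  t14 'x' -> {0,1,3}, take 0 (1->0 ok)

0,5,1,3,4,5,2,0,5,1,0,2,4,1,0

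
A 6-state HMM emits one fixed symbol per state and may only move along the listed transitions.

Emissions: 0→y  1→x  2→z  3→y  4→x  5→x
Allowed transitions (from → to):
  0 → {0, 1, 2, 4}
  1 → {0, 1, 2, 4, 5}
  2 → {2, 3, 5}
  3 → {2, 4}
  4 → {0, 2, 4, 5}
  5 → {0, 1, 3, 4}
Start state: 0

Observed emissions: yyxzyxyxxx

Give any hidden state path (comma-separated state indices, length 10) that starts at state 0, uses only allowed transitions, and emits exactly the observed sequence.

  0: obs=y cand={0,3} pick 0 [start]
  1: obs=y cand={0,3} pick 0 [0->0 ok]
  2: obs=x cand={1,4,5} pick 4 [0->4 ok]
  3: obs=z cand={2} pick 2 [4->2 ok]
  4: obs=y cand={0,3} pick 3 [2->3 ok]
  5: obs=x cand={1,4,5} pick 4 [3->4 ok]
  6: obs=y cand={0,3} pick 0 [4->0 ok]
  7: obs=x cand={1,4,5} pick 4 [0->4 ok]
  8: obs=x cand={1,4,5} pick 5 [4->5 ok]
  9: obs=x cand={1,4,5} pick 4 [5->4 ok]

0,0,4,2,3,4,0,4,5,4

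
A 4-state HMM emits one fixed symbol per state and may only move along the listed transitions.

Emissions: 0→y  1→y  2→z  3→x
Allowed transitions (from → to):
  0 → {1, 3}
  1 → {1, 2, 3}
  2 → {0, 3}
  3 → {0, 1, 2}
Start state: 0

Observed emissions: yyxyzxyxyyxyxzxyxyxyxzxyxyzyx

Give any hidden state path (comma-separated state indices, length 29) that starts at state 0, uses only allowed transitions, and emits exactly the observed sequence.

0,1,3,1,2,3,0,3,1,1,3,0,3,2,3,0,3,0,3,1,3,2,3,1,3,1,2,0,3

  pos 0: y in {0,1}, choose 0; start
  pos 1: y in {0,1}, choose 1; 0->1 ok
  pos 2: x in {3}, choose 3; 1->3 ok
  pos 3: y in {0,1}, choose 1; 3->1 ok
  pos 4: z in {2}, choose 2; 1->2 ok
  pos 5: x in {3}, choose 3; 2->3 ok
  pos 6: y in {0,1}, choose 0; 3->0 ok
  pos 7: x in {3}, choose 3; 0->3 ok
  pos 8: y in {0,1}, choose 1; 3->1 ok
  pos 9: y in {0,1}, choose 1; 1->1 ok
  pos 10: x in {3}, choose 3; 1->3 ok
  pos 11: y in {0,1}, choose 0; 3->0 ok
  pos 12: x in {3}, choose 3; 0->3 ok
  pos 13: z in {2}, choose 2; 3->2 ok
  pos 14: x in {3}, choose 3; 2->3 ok
  pos 15: y in {0,1}, choose 0; 3->0 ok
  pos 16: x in {3}, choose 3; 0->3 ok
  pos 17: y in {0,1}, choose 0; 3->0 ok
  pos 18: x in {3}, choose 3; 0->3 ok
  pos 19: y in {0,1}, choose 1; 3->1 ok
  pos 20: x in {3}, choose 3; 1->3 ok
  pos 21: z in {2}, choose 2; 3->2 ok
  pos 22: x in {3}, choose 3; 2->3 ok
  pos 23: y in {0,1}, choose 1; 3->1 ok
  pos 24: x in {3}, choose 3; 1->3 ok
  pos 25: y in {0,1}, choose 1; 3->1 ok
  pos 26: z in {2}, choose 2; 1->2 ok
  pos 27: y in {0,1}, choose 0; 2->0 ok
  pos 28: x in {3}, choose 3; 0->3 ok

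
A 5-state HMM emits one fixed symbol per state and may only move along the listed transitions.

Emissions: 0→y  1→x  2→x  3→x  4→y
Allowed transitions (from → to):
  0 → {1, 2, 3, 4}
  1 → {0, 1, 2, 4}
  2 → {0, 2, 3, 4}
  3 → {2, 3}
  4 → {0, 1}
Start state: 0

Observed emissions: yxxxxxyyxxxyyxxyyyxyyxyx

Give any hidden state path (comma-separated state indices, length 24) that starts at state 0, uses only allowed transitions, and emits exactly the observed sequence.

  t0 'y' -> {0,4}, take 0 (start)
  t1 'x' -> {1,2,3}, take 3 (0->3 ok)
  t2 'x' -> {1,2,3}, take 3 (3->3 ok)
  t3 'x' -> {1,2,3}, take 3 (3->3 ok)
  t4 'x' -> {1,2,3}, take 3 (3->3 ok)
  t5 'x' -> {1,2,3}, take 2 (3->2 ok)
  t6 'y' -> {0,4}, take 4 (2->4 ok)
  t7 'y' -> {0,4}, take 0 (4->0 ok)
  t8 'x' -> {1,2,3}, take 3 (0->3 ok)
  t9 'x' -> {1,2,3}, take 3 (3->3 ok)
  t10 'x' -> {1,2,3}, take 2 (3->2 ok)
  t11 'y' -> {0,4}, take 0 (2->0 ok)
  t12 'y' -> {0,4}, take 4 (0->4 ok)
  t13 'x' -> {1,2,3}, take 1 (4->1 ok)
  t14 'x' -> {1,2,3}, take 1 (1->1 ok)
  t15 'y' -> {0,4}, take 0 (1->0 ok)
  t16 'y' -> {0,4}, take 4 (0->4 ok)
  t17 'y' -> {0,4}, take 0 (4->0 ok)
  t18 'x' -> {1,2,3}, take 1 (0->1 ok)
  t19 'y' -> {0,4}, take 0 (1->0 ok)
  t20 'y' -> {0,4}, take 4 (0->4 ok)
  t21 'x' -> {1,2,3}, take 1 (4->1 ok)
  t22 'y' -> {0,4}, take 0 (1->0 ok)
  t23 'x' -> {1,2,3}, take 3 (0->3 ok)

0,3,3,3,3,2,4,0,3,3,2,0,4,1,1,0,4,0,1,0,4,1,0,3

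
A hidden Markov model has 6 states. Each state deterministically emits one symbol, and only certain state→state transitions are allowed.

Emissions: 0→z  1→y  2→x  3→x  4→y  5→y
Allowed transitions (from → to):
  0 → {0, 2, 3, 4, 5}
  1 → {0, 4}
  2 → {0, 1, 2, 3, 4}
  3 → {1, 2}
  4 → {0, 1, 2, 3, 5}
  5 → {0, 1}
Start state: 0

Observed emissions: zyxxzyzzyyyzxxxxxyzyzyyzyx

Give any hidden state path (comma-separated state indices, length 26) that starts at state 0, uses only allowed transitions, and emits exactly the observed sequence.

0,4,3,2,0,5,0,0,4,5,1,0,2,3,2,2,2,1,0,5,0,5,1,0,4,2

  [0] z  {0}  => 0  start
  [1] y  {1,4,5}  => 4  0->4 ok
  [2] x  {2,3}  => 3  4->3 ok
  [3] x  {2,3}  => 2  3->2 ok
  [4] z  {0}  => 0  2->0 ok
  [5] y  {1,4,5}  => 5  0->5 ok
  [6] z  {0}  => 0  5->0 ok
  [7] z  {0}  => 0  0->0 ok
  [8] y  {1,4,5}  => 4  0->4 ok
  [9] y  {1,4,5}  => 5  4->5 ok
  [10] y  {1,4,5}  => 1  5->1 ok
  [11] z  {0}  => 0  1->0 ok
  [12] x  {2,3}  => 2  0->2 ok
  [13] x  {2,3}  => 3  2->3 ok
  [14] x  {2,3}  => 2  3->2 ok
  [15] x  {2,3}  => 2  2->2 ok
  [16] x  {2,3}  => 2  2->2 ok
  [17] y  {1,4,5}  => 1  2->1 ok
  [18] z  {0}  => 0  1->0 ok
  [19] y  {1,4,5}  => 5  0->5 ok
  [20] z  {0}  => 0  5->0 ok
  [21] y  {1,4,5}  => 5  0->5 ok
  [22] y  {1,4,5}  => 1  5->1 ok
  [23] z  {0}  => 0  1->0 ok
  [24] y  {1,4,5}  => 4  0->4 ok
  [25] x  {2,3}  => 2  4->2 ok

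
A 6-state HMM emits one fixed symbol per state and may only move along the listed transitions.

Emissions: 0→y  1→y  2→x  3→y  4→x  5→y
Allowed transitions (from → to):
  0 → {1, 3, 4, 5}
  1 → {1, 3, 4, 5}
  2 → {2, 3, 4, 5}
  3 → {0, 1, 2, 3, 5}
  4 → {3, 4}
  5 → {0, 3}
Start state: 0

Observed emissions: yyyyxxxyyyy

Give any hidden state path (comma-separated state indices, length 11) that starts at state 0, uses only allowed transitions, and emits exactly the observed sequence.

0,5,0,1,4,4,4,3,0,5,0

  0: obs=y cand={0,1,3,5} pick 0 [start]
  1: obs=y cand={0,1,3,5} pick 5 [0->5 ok]
  2: obs=y cand={0,1,3,5} pick 0 [5->0 ok]
  3: obs=y cand={0,1,3,5} pick 1 [0->1 ok]
  4: obs=x cand={2,4} pick 4 [1->4 ok]
  5: obs=x cand={2,4} pick 4 [4->4 ok]
  6: obs=x cand={2,4} pick 4 [4->4 ok]
  7: obs=y cand={0,1,3,5} pick 3 [4->3 ok]
  8: obs=y cand={0,1,3,5} pick 0 [3->0 ok]
  9: obs=y cand={0,1,3,5} pick 5 [0->5 ok]
  10: obs=y cand={0,1,3,5} pick 0 [5->0 ok]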